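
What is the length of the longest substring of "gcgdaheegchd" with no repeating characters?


Input: "gcgdaheegchd"
Sliding window (track last position of each char):
  Position 0 ('g'): window [0,0] length 1 -- new best
  Position 1 ('c'): window [0,1] length 2 -- new best
  Position 2 ('g'): repeat (last at 0), move window start to 1
  Position 2 ('g'): window [1,2] length 2
  Position 3 ('d'): window [1,3] length 3 -- new best
  Position 4 ('a'): window [1,4] length 4 -- new best
  Position 5 ('h'): window [1,5] length 5 -- new best
  Position 6 ('e'): window [1,6] length 6 -- new best
  Position 7 ('e'): repeat (last at 6), move window start to 7
  Position 7 ('e'): window [7,7] length 1
  Position 8 ('g'): window [7,8] length 2
  Position 9 ('c'): window [7,9] length 3
  Position 10 ('h'): window [7,10] length 4
  Position 11 ('d'): window [7,11] length 5
Longest substring with no repeats: "cgdahe" with length 6

6


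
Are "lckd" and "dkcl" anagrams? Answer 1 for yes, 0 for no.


Strings: "lckd", "dkcl"
Sorted first:  cdkl
Sorted second: cdkl
Sorted forms match => anagrams

1


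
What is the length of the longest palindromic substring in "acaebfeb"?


Input: "acaebfeb"
Checking substrings for palindromes:
  [0:3] "aca" (len 3) => palindrome
Longest palindromic substring: "aca" with length 3

3


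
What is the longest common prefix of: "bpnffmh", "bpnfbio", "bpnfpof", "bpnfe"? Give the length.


Words: bpnffmh, bpnfbio, bpnfpof, bpnfe
  Position 0: all 'b' => match
  Position 1: all 'p' => match
  Position 2: all 'n' => match
  Position 3: all 'f' => match
  Position 4: ('f', 'b', 'p', 'e') => mismatch, stop
LCP = "bpnf" (length 4)

4


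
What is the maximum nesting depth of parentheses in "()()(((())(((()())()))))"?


Input: "()()(((())(((()())()))))"
Tracking depth:
  Position 0 '(': depth becomes 1
  Position 1 ')': depth becomes 0
  Position 2 '(': depth becomes 1
  Position 3 ')': depth becomes 0
  Position 4 '(': depth becomes 1
  Position 5 '(': depth becomes 2
  Position 6 '(': depth becomes 3
  Position 7 '(': depth becomes 4
  Position 8 ')': depth becomes 3
  Position 9 ')': depth becomes 2
  Position 10 '(': depth becomes 3
  Position 11 '(': depth becomes 4
  Position 12 '(': depth becomes 5
  Position 13 '(': depth becomes 6
  Position 14 ')': depth becomes 5
  Position 15 '(': depth becomes 6
  Position 16 ')': depth becomes 5
  Position 17 ')': depth becomes 4
  Position 18 '(': depth becomes 5
  Position 19 ')': depth becomes 4
  Position 20 ')': depth becomes 3
  Position 21 ')': depth becomes 2
  Position 22 ')': depth becomes 1
  Position 23 ')': depth becomes 0
Maximum depth reached: 6

6


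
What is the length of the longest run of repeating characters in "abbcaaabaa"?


Input: "abbcaaabaa"
Scanning for longest run:
  Position 1 ('b'): new char, reset run to 1
  Position 2 ('b'): continues run of 'b', length=2
  Position 3 ('c'): new char, reset run to 1
  Position 4 ('a'): new char, reset run to 1
  Position 5 ('a'): continues run of 'a', length=2
  Position 6 ('a'): continues run of 'a', length=3
  Position 7 ('b'): new char, reset run to 1
  Position 8 ('a'): new char, reset run to 1
  Position 9 ('a'): continues run of 'a', length=2
Longest run: 'a' with length 3

3


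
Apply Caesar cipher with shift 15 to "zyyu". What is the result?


Caesar cipher: shift "zyyu" by 15
  'z' (pos 25) + 15 = pos 14 = 'o'
  'y' (pos 24) + 15 = pos 13 = 'n'
  'y' (pos 24) + 15 = pos 13 = 'n'
  'u' (pos 20) + 15 = pos 9 = 'j'
Result: onnj

onnj


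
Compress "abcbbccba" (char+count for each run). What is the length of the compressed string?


Input: abcbbccba
Runs:
  'a' x 1 => "a1"
  'b' x 1 => "b1"
  'c' x 1 => "c1"
  'b' x 2 => "b2"
  'c' x 2 => "c2"
  'b' x 1 => "b1"
  'a' x 1 => "a1"
Compressed: "a1b1c1b2c2b1a1"
Compressed length: 14

14


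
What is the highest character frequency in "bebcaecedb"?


Input: bebcaecedb
Character counts:
  'a': 1
  'b': 3
  'c': 2
  'd': 1
  'e': 3
Maximum frequency: 3

3


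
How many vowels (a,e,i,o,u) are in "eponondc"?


Input: eponondc
Checking each character:
  'e' at position 0: vowel (running total: 1)
  'p' at position 1: consonant
  'o' at position 2: vowel (running total: 2)
  'n' at position 3: consonant
  'o' at position 4: vowel (running total: 3)
  'n' at position 5: consonant
  'd' at position 6: consonant
  'c' at position 7: consonant
Total vowels: 3

3


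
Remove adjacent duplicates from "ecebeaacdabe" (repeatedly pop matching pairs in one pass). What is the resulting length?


Input: ecebeaacdabe
Stack-based adjacent duplicate removal:
  Read 'e': push. Stack: e
  Read 'c': push. Stack: ec
  Read 'e': push. Stack: ece
  Read 'b': push. Stack: eceb
  Read 'e': push. Stack: ecebe
  Read 'a': push. Stack: ecebea
  Read 'a': matches stack top 'a' => pop. Stack: ecebe
  Read 'c': push. Stack: ecebec
  Read 'd': push. Stack: ecebecd
  Read 'a': push. Stack: ecebecda
  Read 'b': push. Stack: ecebecdab
  Read 'e': push. Stack: ecebecdabe
Final stack: "ecebecdabe" (length 10)

10


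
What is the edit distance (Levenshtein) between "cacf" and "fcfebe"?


Computing edit distance: "cacf" -> "fcfebe"
DP table:
           f    c    f    e    b    e
      0    1    2    3    4    5    6
  c   1    1    1    2    3    4    5
  a   2    2    2    2    3    4    5
  c   3    3    2    3    3    4    5
  f   4    3    3    2    3    4    5
Edit distance = dp[4][6] = 5

5


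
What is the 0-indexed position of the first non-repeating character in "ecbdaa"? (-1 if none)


Input: ecbdaa
Character frequencies:
  'a': 2
  'b': 1
  'c': 1
  'd': 1
  'e': 1
Scanning left to right for freq == 1:
  Position 0 ('e'): unique! => answer = 0

0


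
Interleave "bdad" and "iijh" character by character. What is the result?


Interleaving "bdad" and "iijh":
  Position 0: 'b' from first, 'i' from second => "bi"
  Position 1: 'd' from first, 'i' from second => "di"
  Position 2: 'a' from first, 'j' from second => "aj"
  Position 3: 'd' from first, 'h' from second => "dh"
Result: bidiajdh

bidiajdh


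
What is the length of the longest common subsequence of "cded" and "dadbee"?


LCS of "cded" and "dadbee"
DP table:
           d    a    d    b    e    e
      0    0    0    0    0    0    0
  c   0    0    0    0    0    0    0
  d   0    1    1    1    1    1    1
  e   0    1    1    1    1    2    2
  d   0    1    1    2    2    2    2
LCS length = dp[4][6] = 2

2


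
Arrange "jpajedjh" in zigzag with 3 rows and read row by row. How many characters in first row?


Zigzag "jpajedjh" into 3 rows:
Placing characters:
  'j' => row 0
  'p' => row 1
  'a' => row 2
  'j' => row 1
  'e' => row 0
  'd' => row 1
  'j' => row 2
  'h' => row 1
Rows:
  Row 0: "je"
  Row 1: "pjdh"
  Row 2: "aj"
First row length: 2

2


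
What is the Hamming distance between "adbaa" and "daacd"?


Comparing "adbaa" and "daacd" position by position:
  Position 0: 'a' vs 'd' => differ
  Position 1: 'd' vs 'a' => differ
  Position 2: 'b' vs 'a' => differ
  Position 3: 'a' vs 'c' => differ
  Position 4: 'a' vs 'd' => differ
Total differences (Hamming distance): 5

5


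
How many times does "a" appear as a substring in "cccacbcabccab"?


Searching for "a" in "cccacbcabccab"
Scanning each position:
  Position 0: "c" => no
  Position 1: "c" => no
  Position 2: "c" => no
  Position 3: "a" => MATCH
  Position 4: "c" => no
  Position 5: "b" => no
  Position 6: "c" => no
  Position 7: "a" => MATCH
  Position 8: "b" => no
  Position 9: "c" => no
  Position 10: "c" => no
  Position 11: "a" => MATCH
  Position 12: "b" => no
Total occurrences: 3

3


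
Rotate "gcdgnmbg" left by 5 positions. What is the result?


Input: "gcdgnmbg", rotate left by 5
First 5 characters: "gcdgn"
Remaining characters: "mbg"
Concatenate remaining + first: "mbg" + "gcdgn" = "mbggcdgn"

mbggcdgn


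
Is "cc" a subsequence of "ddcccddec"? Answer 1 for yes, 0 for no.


Check if "cc" is a subsequence of "ddcccddec"
Greedy scan:
  Position 0 ('d'): no match needed
  Position 1 ('d'): no match needed
  Position 2 ('c'): matches sub[0] = 'c'
  Position 3 ('c'): matches sub[1] = 'c'
  Position 4 ('c'): no match needed
  Position 5 ('d'): no match needed
  Position 6 ('d'): no match needed
  Position 7 ('e'): no match needed
  Position 8 ('c'): no match needed
All 2 characters matched => is a subsequence

1


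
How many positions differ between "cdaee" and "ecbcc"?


Comparing "cdaee" and "ecbcc" position by position:
  Position 0: 'c' vs 'e' => DIFFER
  Position 1: 'd' vs 'c' => DIFFER
  Position 2: 'a' vs 'b' => DIFFER
  Position 3: 'e' vs 'c' => DIFFER
  Position 4: 'e' vs 'c' => DIFFER
Positions that differ: 5

5


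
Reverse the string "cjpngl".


Input: cjpngl
Reading characters right to left:
  Position 5: 'l'
  Position 4: 'g'
  Position 3: 'n'
  Position 2: 'p'
  Position 1: 'j'
  Position 0: 'c'
Reversed: lgnpjc

lgnpjc


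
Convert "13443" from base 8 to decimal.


Input: "13443" in base 8
Positional expansion:
  Digit '1' (value 1) x 8^4 = 4096
  Digit '3' (value 3) x 8^3 = 1536
  Digit '4' (value 4) x 8^2 = 256
  Digit '4' (value 4) x 8^1 = 32
  Digit '3' (value 3) x 8^0 = 3
Sum = 5923

5923


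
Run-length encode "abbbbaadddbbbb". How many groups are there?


Input: abbbbaadddbbbb
Scanning for consecutive runs:
  Group 1: 'a' x 1 (positions 0-0)
  Group 2: 'b' x 4 (positions 1-4)
  Group 3: 'a' x 2 (positions 5-6)
  Group 4: 'd' x 3 (positions 7-9)
  Group 5: 'b' x 4 (positions 10-13)
Total groups: 5

5


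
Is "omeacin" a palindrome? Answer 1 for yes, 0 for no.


Input: omeacin
Reversed: nicaemo
  Compare pos 0 ('o') with pos 6 ('n'): MISMATCH
  Compare pos 1 ('m') with pos 5 ('i'): MISMATCH
  Compare pos 2 ('e') with pos 4 ('c'): MISMATCH
Result: not a palindrome

0


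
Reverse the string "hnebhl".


Input: hnebhl
Reading characters right to left:
  Position 5: 'l'
  Position 4: 'h'
  Position 3: 'b'
  Position 2: 'e'
  Position 1: 'n'
  Position 0: 'h'
Reversed: lhbenh

lhbenh


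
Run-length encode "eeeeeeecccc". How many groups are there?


Input: eeeeeeecccc
Scanning for consecutive runs:
  Group 1: 'e' x 7 (positions 0-6)
  Group 2: 'c' x 4 (positions 7-10)
Total groups: 2

2


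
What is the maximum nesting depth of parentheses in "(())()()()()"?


Input: "(())()()()()"
Tracking depth:
  Position 0 '(': depth becomes 1
  Position 1 '(': depth becomes 2
  Position 2 ')': depth becomes 1
  Position 3 ')': depth becomes 0
  Position 4 '(': depth becomes 1
  Position 5 ')': depth becomes 0
  Position 6 '(': depth becomes 1
  Position 7 ')': depth becomes 0
  Position 8 '(': depth becomes 1
  Position 9 ')': depth becomes 0
  Position 10 '(': depth becomes 1
  Position 11 ')': depth becomes 0
Maximum depth reached: 2

2


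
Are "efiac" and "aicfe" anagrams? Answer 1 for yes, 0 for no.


Strings: "efiac", "aicfe"
Sorted first:  acefi
Sorted second: acefi
Sorted forms match => anagrams

1


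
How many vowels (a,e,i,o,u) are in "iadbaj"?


Input: iadbaj
Checking each character:
  'i' at position 0: vowel (running total: 1)
  'a' at position 1: vowel (running total: 2)
  'd' at position 2: consonant
  'b' at position 3: consonant
  'a' at position 4: vowel (running total: 3)
  'j' at position 5: consonant
Total vowels: 3

3


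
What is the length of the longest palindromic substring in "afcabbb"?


Input: "afcabbb"
Checking substrings for palindromes:
  [4:7] "bbb" (len 3) => palindrome
  [4:6] "bb" (len 2) => palindrome
  [5:7] "bb" (len 2) => palindrome
Longest palindromic substring: "bbb" with length 3

3


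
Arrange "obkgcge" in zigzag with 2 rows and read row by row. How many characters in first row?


Zigzag "obkgcge" into 2 rows:
Placing characters:
  'o' => row 0
  'b' => row 1
  'k' => row 0
  'g' => row 1
  'c' => row 0
  'g' => row 1
  'e' => row 0
Rows:
  Row 0: "okce"
  Row 1: "bgg"
First row length: 4

4


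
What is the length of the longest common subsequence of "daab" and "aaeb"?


LCS of "daab" and "aaeb"
DP table:
           a    a    e    b
      0    0    0    0    0
  d   0    0    0    0    0
  a   0    1    1    1    1
  a   0    1    2    2    2
  b   0    1    2    2    3
LCS length = dp[4][4] = 3

3


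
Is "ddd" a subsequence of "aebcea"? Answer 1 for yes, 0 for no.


Check if "ddd" is a subsequence of "aebcea"
Greedy scan:
  Position 0 ('a'): no match needed
  Position 1 ('e'): no match needed
  Position 2 ('b'): no match needed
  Position 3 ('c'): no match needed
  Position 4 ('e'): no match needed
  Position 5 ('a'): no match needed
Only matched 0/3 characters => not a subsequence

0


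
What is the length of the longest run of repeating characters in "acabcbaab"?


Input: "acabcbaab"
Scanning for longest run:
  Position 1 ('c'): new char, reset run to 1
  Position 2 ('a'): new char, reset run to 1
  Position 3 ('b'): new char, reset run to 1
  Position 4 ('c'): new char, reset run to 1
  Position 5 ('b'): new char, reset run to 1
  Position 6 ('a'): new char, reset run to 1
  Position 7 ('a'): continues run of 'a', length=2
  Position 8 ('b'): new char, reset run to 1
Longest run: 'a' with length 2

2


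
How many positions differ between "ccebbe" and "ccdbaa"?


Comparing "ccebbe" and "ccdbaa" position by position:
  Position 0: 'c' vs 'c' => same
  Position 1: 'c' vs 'c' => same
  Position 2: 'e' vs 'd' => DIFFER
  Position 3: 'b' vs 'b' => same
  Position 4: 'b' vs 'a' => DIFFER
  Position 5: 'e' vs 'a' => DIFFER
Positions that differ: 3

3


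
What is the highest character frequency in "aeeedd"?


Input: aeeedd
Character counts:
  'a': 1
  'd': 2
  'e': 3
Maximum frequency: 3

3


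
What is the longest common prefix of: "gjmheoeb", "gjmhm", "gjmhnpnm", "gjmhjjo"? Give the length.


Words: gjmheoeb, gjmhm, gjmhnpnm, gjmhjjo
  Position 0: all 'g' => match
  Position 1: all 'j' => match
  Position 2: all 'm' => match
  Position 3: all 'h' => match
  Position 4: ('e', 'm', 'n', 'j') => mismatch, stop
LCP = "gjmh" (length 4)

4


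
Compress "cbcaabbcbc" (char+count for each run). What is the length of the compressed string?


Input: cbcaabbcbc
Runs:
  'c' x 1 => "c1"
  'b' x 1 => "b1"
  'c' x 1 => "c1"
  'a' x 2 => "a2"
  'b' x 2 => "b2"
  'c' x 1 => "c1"
  'b' x 1 => "b1"
  'c' x 1 => "c1"
Compressed: "c1b1c1a2b2c1b1c1"
Compressed length: 16

16


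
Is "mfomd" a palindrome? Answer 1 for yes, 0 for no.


Input: mfomd
Reversed: dmofm
  Compare pos 0 ('m') with pos 4 ('d'): MISMATCH
  Compare pos 1 ('f') with pos 3 ('m'): MISMATCH
Result: not a palindrome

0


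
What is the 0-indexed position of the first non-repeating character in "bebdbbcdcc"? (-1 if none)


Input: bebdbbcdcc
Character frequencies:
  'b': 4
  'c': 3
  'd': 2
  'e': 1
Scanning left to right for freq == 1:
  Position 0 ('b'): freq=4, skip
  Position 1 ('e'): unique! => answer = 1

1


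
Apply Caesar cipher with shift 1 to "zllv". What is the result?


Caesar cipher: shift "zllv" by 1
  'z' (pos 25) + 1 = pos 0 = 'a'
  'l' (pos 11) + 1 = pos 12 = 'm'
  'l' (pos 11) + 1 = pos 12 = 'm'
  'v' (pos 21) + 1 = pos 22 = 'w'
Result: ammw

ammw


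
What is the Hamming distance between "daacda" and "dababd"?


Comparing "daacda" and "dababd" position by position:
  Position 0: 'd' vs 'd' => same
  Position 1: 'a' vs 'a' => same
  Position 2: 'a' vs 'b' => differ
  Position 3: 'c' vs 'a' => differ
  Position 4: 'd' vs 'b' => differ
  Position 5: 'a' vs 'd' => differ
Total differences (Hamming distance): 4

4


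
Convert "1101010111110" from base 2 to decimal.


Input: "1101010111110" in base 2
Positional expansion:
  Digit '1' (value 1) x 2^12 = 4096
  Digit '1' (value 1) x 2^11 = 2048
  Digit '0' (value 0) x 2^10 = 0
  Digit '1' (value 1) x 2^9 = 512
  Digit '0' (value 0) x 2^8 = 0
  Digit '1' (value 1) x 2^7 = 128
  Digit '0' (value 0) x 2^6 = 0
  Digit '1' (value 1) x 2^5 = 32
  Digit '1' (value 1) x 2^4 = 16
  Digit '1' (value 1) x 2^3 = 8
  Digit '1' (value 1) x 2^2 = 4
  Digit '1' (value 1) x 2^1 = 2
  Digit '0' (value 0) x 2^0 = 0
Sum = 6846

6846


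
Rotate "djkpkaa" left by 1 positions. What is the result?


Input: "djkpkaa", rotate left by 1
First 1 characters: "d"
Remaining characters: "jkpkaa"
Concatenate remaining + first: "jkpkaa" + "d" = "jkpkaad"

jkpkaad


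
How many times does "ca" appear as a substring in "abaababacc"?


Searching for "ca" in "abaababacc"
Scanning each position:
  Position 0: "ab" => no
  Position 1: "ba" => no
  Position 2: "aa" => no
  Position 3: "ab" => no
  Position 4: "ba" => no
  Position 5: "ab" => no
  Position 6: "ba" => no
  Position 7: "ac" => no
  Position 8: "cc" => no
Total occurrences: 0

0


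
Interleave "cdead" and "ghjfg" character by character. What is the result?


Interleaving "cdead" and "ghjfg":
  Position 0: 'c' from first, 'g' from second => "cg"
  Position 1: 'd' from first, 'h' from second => "dh"
  Position 2: 'e' from first, 'j' from second => "ej"
  Position 3: 'a' from first, 'f' from second => "af"
  Position 4: 'd' from first, 'g' from second => "dg"
Result: cgdhejafdg

cgdhejafdg


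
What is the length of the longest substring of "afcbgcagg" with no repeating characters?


Input: "afcbgcagg"
Sliding window (track last position of each char):
  Position 0 ('a'): window [0,0] length 1 -- new best
  Position 1 ('f'): window [0,1] length 2 -- new best
  Position 2 ('c'): window [0,2] length 3 -- new best
  Position 3 ('b'): window [0,3] length 4 -- new best
  Position 4 ('g'): window [0,4] length 5 -- new best
  Position 5 ('c'): repeat (last at 2), move window start to 3
  Position 5 ('c'): window [3,5] length 3
  Position 6 ('a'): window [3,6] length 4
  Position 7 ('g'): repeat (last at 4), move window start to 5
  Position 7 ('g'): window [5,7] length 3
  Position 8 ('g'): repeat (last at 7), move window start to 8
  Position 8 ('g'): window [8,8] length 1
Longest substring with no repeats: "afcbg" with length 5

5


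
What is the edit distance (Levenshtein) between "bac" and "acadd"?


Computing edit distance: "bac" -> "acadd"
DP table:
           a    c    a    d    d
      0    1    2    3    4    5
  b   1    1    2    3    4    5
  a   2    1    2    2    3    4
  c   3    2    1    2    3    4
Edit distance = dp[3][5] = 4

4


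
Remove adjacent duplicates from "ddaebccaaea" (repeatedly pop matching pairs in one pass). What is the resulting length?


Input: ddaebccaaea
Stack-based adjacent duplicate removal:
  Read 'd': push. Stack: d
  Read 'd': matches stack top 'd' => pop. Stack: (empty)
  Read 'a': push. Stack: a
  Read 'e': push. Stack: ae
  Read 'b': push. Stack: aeb
  Read 'c': push. Stack: aebc
  Read 'c': matches stack top 'c' => pop. Stack: aeb
  Read 'a': push. Stack: aeba
  Read 'a': matches stack top 'a' => pop. Stack: aeb
  Read 'e': push. Stack: aebe
  Read 'a': push. Stack: aebea
Final stack: "aebea" (length 5)

5


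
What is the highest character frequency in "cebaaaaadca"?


Input: cebaaaaadca
Character counts:
  'a': 6
  'b': 1
  'c': 2
  'd': 1
  'e': 1
Maximum frequency: 6

6


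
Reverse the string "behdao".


Input: behdao
Reading characters right to left:
  Position 5: 'o'
  Position 4: 'a'
  Position 3: 'd'
  Position 2: 'h'
  Position 1: 'e'
  Position 0: 'b'
Reversed: oadheb

oadheb


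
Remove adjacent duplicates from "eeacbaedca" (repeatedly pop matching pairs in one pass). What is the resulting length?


Input: eeacbaedca
Stack-based adjacent duplicate removal:
  Read 'e': push. Stack: e
  Read 'e': matches stack top 'e' => pop. Stack: (empty)
  Read 'a': push. Stack: a
  Read 'c': push. Stack: ac
  Read 'b': push. Stack: acb
  Read 'a': push. Stack: acba
  Read 'e': push. Stack: acbae
  Read 'd': push. Stack: acbaed
  Read 'c': push. Stack: acbaedc
  Read 'a': push. Stack: acbaedca
Final stack: "acbaedca" (length 8)

8


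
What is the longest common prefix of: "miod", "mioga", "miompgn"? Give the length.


Words: miod, mioga, miompgn
  Position 0: all 'm' => match
  Position 1: all 'i' => match
  Position 2: all 'o' => match
  Position 3: ('d', 'g', 'm') => mismatch, stop
LCP = "mio" (length 3)

3


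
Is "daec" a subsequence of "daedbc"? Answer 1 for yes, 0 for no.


Check if "daec" is a subsequence of "daedbc"
Greedy scan:
  Position 0 ('d'): matches sub[0] = 'd'
  Position 1 ('a'): matches sub[1] = 'a'
  Position 2 ('e'): matches sub[2] = 'e'
  Position 3 ('d'): no match needed
  Position 4 ('b'): no match needed
  Position 5 ('c'): matches sub[3] = 'c'
All 4 characters matched => is a subsequence

1


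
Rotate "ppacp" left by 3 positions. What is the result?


Input: "ppacp", rotate left by 3
First 3 characters: "ppa"
Remaining characters: "cp"
Concatenate remaining + first: "cp" + "ppa" = "cpppa"

cpppa


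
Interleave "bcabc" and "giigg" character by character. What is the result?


Interleaving "bcabc" and "giigg":
  Position 0: 'b' from first, 'g' from second => "bg"
  Position 1: 'c' from first, 'i' from second => "ci"
  Position 2: 'a' from first, 'i' from second => "ai"
  Position 3: 'b' from first, 'g' from second => "bg"
  Position 4: 'c' from first, 'g' from second => "cg"
Result: bgciaibgcg

bgciaibgcg


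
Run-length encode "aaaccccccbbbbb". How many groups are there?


Input: aaaccccccbbbbb
Scanning for consecutive runs:
  Group 1: 'a' x 3 (positions 0-2)
  Group 2: 'c' x 6 (positions 3-8)
  Group 3: 'b' x 5 (positions 9-13)
Total groups: 3

3


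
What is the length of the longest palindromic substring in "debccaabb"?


Input: "debccaabb"
Checking substrings for palindromes:
  [3:5] "cc" (len 2) => palindrome
  [5:7] "aa" (len 2) => palindrome
  [7:9] "bb" (len 2) => palindrome
Longest palindromic substring: "cc" with length 2

2


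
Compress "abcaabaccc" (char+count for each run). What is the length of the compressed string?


Input: abcaabaccc
Runs:
  'a' x 1 => "a1"
  'b' x 1 => "b1"
  'c' x 1 => "c1"
  'a' x 2 => "a2"
  'b' x 1 => "b1"
  'a' x 1 => "a1"
  'c' x 3 => "c3"
Compressed: "a1b1c1a2b1a1c3"
Compressed length: 14

14


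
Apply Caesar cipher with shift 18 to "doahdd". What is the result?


Caesar cipher: shift "doahdd" by 18
  'd' (pos 3) + 18 = pos 21 = 'v'
  'o' (pos 14) + 18 = pos 6 = 'g'
  'a' (pos 0) + 18 = pos 18 = 's'
  'h' (pos 7) + 18 = pos 25 = 'z'
  'd' (pos 3) + 18 = pos 21 = 'v'
  'd' (pos 3) + 18 = pos 21 = 'v'
Result: vgszvv

vgszvv


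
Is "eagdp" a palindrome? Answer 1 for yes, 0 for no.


Input: eagdp
Reversed: pdgae
  Compare pos 0 ('e') with pos 4 ('p'): MISMATCH
  Compare pos 1 ('a') with pos 3 ('d'): MISMATCH
Result: not a palindrome

0


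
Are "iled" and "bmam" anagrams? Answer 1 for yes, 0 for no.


Strings: "iled", "bmam"
Sorted first:  deil
Sorted second: abmm
Differ at position 0: 'd' vs 'a' => not anagrams

0


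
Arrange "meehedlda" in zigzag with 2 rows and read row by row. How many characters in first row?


Zigzag "meehedlda" into 2 rows:
Placing characters:
  'm' => row 0
  'e' => row 1
  'e' => row 0
  'h' => row 1
  'e' => row 0
  'd' => row 1
  'l' => row 0
  'd' => row 1
  'a' => row 0
Rows:
  Row 0: "meela"
  Row 1: "ehdd"
First row length: 5

5


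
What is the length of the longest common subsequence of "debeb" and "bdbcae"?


LCS of "debeb" and "bdbcae"
DP table:
           b    d    b    c    a    e
      0    0    0    0    0    0    0
  d   0    0    1    1    1    1    1
  e   0    0    1    1    1    1    2
  b   0    1    1    2    2    2    2
  e   0    1    1    2    2    2    3
  b   0    1    1    2    2    2    3
LCS length = dp[5][6] = 3

3


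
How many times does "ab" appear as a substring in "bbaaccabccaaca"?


Searching for "ab" in "bbaaccabccaaca"
Scanning each position:
  Position 0: "bb" => no
  Position 1: "ba" => no
  Position 2: "aa" => no
  Position 3: "ac" => no
  Position 4: "cc" => no
  Position 5: "ca" => no
  Position 6: "ab" => MATCH
  Position 7: "bc" => no
  Position 8: "cc" => no
  Position 9: "ca" => no
  Position 10: "aa" => no
  Position 11: "ac" => no
  Position 12: "ca" => no
Total occurrences: 1

1


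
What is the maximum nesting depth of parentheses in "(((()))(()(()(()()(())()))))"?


Input: "(((()))(()(()(()()(())()))))"
Tracking depth:
  Position 0 '(': depth becomes 1
  Position 1 '(': depth becomes 2
  Position 2 '(': depth becomes 3
  Position 3 '(': depth becomes 4
  Position 4 ')': depth becomes 3
  Position 5 ')': depth becomes 2
  Position 6 ')': depth becomes 1
  Position 7 '(': depth becomes 2
  Position 8 '(': depth becomes 3
  Position 9 ')': depth becomes 2
  Position 10 '(': depth becomes 3
  Position 11 '(': depth becomes 4
  Position 12 ')': depth becomes 3
  Position 13 '(': depth becomes 4
  Position 14 '(': depth becomes 5
  Position 15 ')': depth becomes 4
  Position 16 '(': depth becomes 5
  Position 17 ')': depth becomes 4
  Position 18 '(': depth becomes 5
  Position 19 '(': depth becomes 6
  Position 20 ')': depth becomes 5
  Position 21 ')': depth becomes 4
  Position 22 '(': depth becomes 5
  Position 23 ')': depth becomes 4
  Position 24 ')': depth becomes 3
  Position 25 ')': depth becomes 2
  Position 26 ')': depth becomes 1
  Position 27 ')': depth becomes 0
Maximum depth reached: 6

6


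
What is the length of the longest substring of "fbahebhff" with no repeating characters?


Input: "fbahebhff"
Sliding window (track last position of each char):
  Position 0 ('f'): window [0,0] length 1 -- new best
  Position 1 ('b'): window [0,1] length 2 -- new best
  Position 2 ('a'): window [0,2] length 3 -- new best
  Position 3 ('h'): window [0,3] length 4 -- new best
  Position 4 ('e'): window [0,4] length 5 -- new best
  Position 5 ('b'): repeat (last at 1), move window start to 2
  Position 5 ('b'): window [2,5] length 4
  Position 6 ('h'): repeat (last at 3), move window start to 4
  Position 6 ('h'): window [4,6] length 3
  Position 7 ('f'): window [4,7] length 4
  Position 8 ('f'): repeat (last at 7), move window start to 8
  Position 8 ('f'): window [8,8] length 1
Longest substring with no repeats: "fbahe" with length 5

5


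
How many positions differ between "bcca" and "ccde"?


Comparing "bcca" and "ccde" position by position:
  Position 0: 'b' vs 'c' => DIFFER
  Position 1: 'c' vs 'c' => same
  Position 2: 'c' vs 'd' => DIFFER
  Position 3: 'a' vs 'e' => DIFFER
Positions that differ: 3

3


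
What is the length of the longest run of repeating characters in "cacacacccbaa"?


Input: "cacacacccbaa"
Scanning for longest run:
  Position 1 ('a'): new char, reset run to 1
  Position 2 ('c'): new char, reset run to 1
  Position 3 ('a'): new char, reset run to 1
  Position 4 ('c'): new char, reset run to 1
  Position 5 ('a'): new char, reset run to 1
  Position 6 ('c'): new char, reset run to 1
  Position 7 ('c'): continues run of 'c', length=2
  Position 8 ('c'): continues run of 'c', length=3
  Position 9 ('b'): new char, reset run to 1
  Position 10 ('a'): new char, reset run to 1
  Position 11 ('a'): continues run of 'a', length=2
Longest run: 'c' with length 3

3


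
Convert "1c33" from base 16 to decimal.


Input: "1c33" in base 16
Positional expansion:
  Digit '1' (value 1) x 16^3 = 4096
  Digit 'c' (value 12) x 16^2 = 3072
  Digit '3' (value 3) x 16^1 = 48
  Digit '3' (value 3) x 16^0 = 3
Sum = 7219

7219


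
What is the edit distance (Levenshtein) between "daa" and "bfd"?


Computing edit distance: "daa" -> "bfd"
DP table:
           b    f    d
      0    1    2    3
  d   1    1    2    2
  a   2    2    2    3
  a   3    3    3    3
Edit distance = dp[3][3] = 3

3


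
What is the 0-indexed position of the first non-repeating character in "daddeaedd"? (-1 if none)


Input: daddeaedd
Character frequencies:
  'a': 2
  'd': 5
  'e': 2
Scanning left to right for freq == 1:
  Position 0 ('d'): freq=5, skip
  Position 1 ('a'): freq=2, skip
  Position 2 ('d'): freq=5, skip
  Position 3 ('d'): freq=5, skip
  Position 4 ('e'): freq=2, skip
  Position 5 ('a'): freq=2, skip
  Position 6 ('e'): freq=2, skip
  Position 7 ('d'): freq=5, skip
  Position 8 ('d'): freq=5, skip
  No unique character found => answer = -1

-1


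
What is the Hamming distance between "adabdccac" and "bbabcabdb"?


Comparing "adabdccac" and "bbabcabdb" position by position:
  Position 0: 'a' vs 'b' => differ
  Position 1: 'd' vs 'b' => differ
  Position 2: 'a' vs 'a' => same
  Position 3: 'b' vs 'b' => same
  Position 4: 'd' vs 'c' => differ
  Position 5: 'c' vs 'a' => differ
  Position 6: 'c' vs 'b' => differ
  Position 7: 'a' vs 'd' => differ
  Position 8: 'c' vs 'b' => differ
Total differences (Hamming distance): 7

7


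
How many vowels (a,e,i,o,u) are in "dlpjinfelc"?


Input: dlpjinfelc
Checking each character:
  'd' at position 0: consonant
  'l' at position 1: consonant
  'p' at position 2: consonant
  'j' at position 3: consonant
  'i' at position 4: vowel (running total: 1)
  'n' at position 5: consonant
  'f' at position 6: consonant
  'e' at position 7: vowel (running total: 2)
  'l' at position 8: consonant
  'c' at position 9: consonant
Total vowels: 2

2


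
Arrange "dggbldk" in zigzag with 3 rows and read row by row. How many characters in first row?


Zigzag "dggbldk" into 3 rows:
Placing characters:
  'd' => row 0
  'g' => row 1
  'g' => row 2
  'b' => row 1
  'l' => row 0
  'd' => row 1
  'k' => row 2
Rows:
  Row 0: "dl"
  Row 1: "gbd"
  Row 2: "gk"
First row length: 2

2


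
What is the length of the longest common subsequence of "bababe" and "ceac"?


LCS of "bababe" and "ceac"
DP table:
           c    e    a    c
      0    0    0    0    0
  b   0    0    0    0    0
  a   0    0    0    1    1
  b   0    0    0    1    1
  a   0    0    0    1    1
  b   0    0    0    1    1
  e   0    0    1    1    1
LCS length = dp[6][4] = 1

1


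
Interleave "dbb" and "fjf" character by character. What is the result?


Interleaving "dbb" and "fjf":
  Position 0: 'd' from first, 'f' from second => "df"
  Position 1: 'b' from first, 'j' from second => "bj"
  Position 2: 'b' from first, 'f' from second => "bf"
Result: dfbjbf

dfbjbf


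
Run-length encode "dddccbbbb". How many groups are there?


Input: dddccbbbb
Scanning for consecutive runs:
  Group 1: 'd' x 3 (positions 0-2)
  Group 2: 'c' x 2 (positions 3-4)
  Group 3: 'b' x 4 (positions 5-8)
Total groups: 3

3


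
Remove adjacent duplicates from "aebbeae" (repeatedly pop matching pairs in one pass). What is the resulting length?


Input: aebbeae
Stack-based adjacent duplicate removal:
  Read 'a': push. Stack: a
  Read 'e': push. Stack: ae
  Read 'b': push. Stack: aeb
  Read 'b': matches stack top 'b' => pop. Stack: ae
  Read 'e': matches stack top 'e' => pop. Stack: a
  Read 'a': matches stack top 'a' => pop. Stack: (empty)
  Read 'e': push. Stack: e
Final stack: "e" (length 1)

1


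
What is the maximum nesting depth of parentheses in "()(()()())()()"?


Input: "()(()()())()()"
Tracking depth:
  Position 0 '(': depth becomes 1
  Position 1 ')': depth becomes 0
  Position 2 '(': depth becomes 1
  Position 3 '(': depth becomes 2
  Position 4 ')': depth becomes 1
  Position 5 '(': depth becomes 2
  Position 6 ')': depth becomes 1
  Position 7 '(': depth becomes 2
  Position 8 ')': depth becomes 1
  Position 9 ')': depth becomes 0
  Position 10 '(': depth becomes 1
  Position 11 ')': depth becomes 0
  Position 12 '(': depth becomes 1
  Position 13 ')': depth becomes 0
Maximum depth reached: 2

2


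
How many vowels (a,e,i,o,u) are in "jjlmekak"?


Input: jjlmekak
Checking each character:
  'j' at position 0: consonant
  'j' at position 1: consonant
  'l' at position 2: consonant
  'm' at position 3: consonant
  'e' at position 4: vowel (running total: 1)
  'k' at position 5: consonant
  'a' at position 6: vowel (running total: 2)
  'k' at position 7: consonant
Total vowels: 2

2


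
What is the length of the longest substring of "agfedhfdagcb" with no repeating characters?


Input: "agfedhfdagcb"
Sliding window (track last position of each char):
  Position 0 ('a'): window [0,0] length 1 -- new best
  Position 1 ('g'): window [0,1] length 2 -- new best
  Position 2 ('f'): window [0,2] length 3 -- new best
  Position 3 ('e'): window [0,3] length 4 -- new best
  Position 4 ('d'): window [0,4] length 5 -- new best
  Position 5 ('h'): window [0,5] length 6 -- new best
  Position 6 ('f'): repeat (last at 2), move window start to 3
  Position 6 ('f'): window [3,6] length 4
  Position 7 ('d'): repeat (last at 4), move window start to 5
  Position 7 ('d'): window [5,7] length 3
  Position 8 ('a'): window [5,8] length 4
  Position 9 ('g'): window [5,9] length 5
  Position 10 ('c'): window [5,10] length 6
  Position 11 ('b'): window [5,11] length 7 -- new best
Longest substring with no repeats: "hfdagcb" with length 7

7


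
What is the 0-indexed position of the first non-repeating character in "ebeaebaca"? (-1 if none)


Input: ebeaebaca
Character frequencies:
  'a': 3
  'b': 2
  'c': 1
  'e': 3
Scanning left to right for freq == 1:
  Position 0 ('e'): freq=3, skip
  Position 1 ('b'): freq=2, skip
  Position 2 ('e'): freq=3, skip
  Position 3 ('a'): freq=3, skip
  Position 4 ('e'): freq=3, skip
  Position 5 ('b'): freq=2, skip
  Position 6 ('a'): freq=3, skip
  Position 7 ('c'): unique! => answer = 7

7


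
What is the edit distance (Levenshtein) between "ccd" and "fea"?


Computing edit distance: "ccd" -> "fea"
DP table:
           f    e    a
      0    1    2    3
  c   1    1    2    3
  c   2    2    2    3
  d   3    3    3    3
Edit distance = dp[3][3] = 3

3


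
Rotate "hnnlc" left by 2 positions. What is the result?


Input: "hnnlc", rotate left by 2
First 2 characters: "hn"
Remaining characters: "nlc"
Concatenate remaining + first: "nlc" + "hn" = "nlchn"

nlchn


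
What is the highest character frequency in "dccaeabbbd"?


Input: dccaeabbbd
Character counts:
  'a': 2
  'b': 3
  'c': 2
  'd': 2
  'e': 1
Maximum frequency: 3

3


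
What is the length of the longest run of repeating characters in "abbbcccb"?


Input: "abbbcccb"
Scanning for longest run:
  Position 1 ('b'): new char, reset run to 1
  Position 2 ('b'): continues run of 'b', length=2
  Position 3 ('b'): continues run of 'b', length=3
  Position 4 ('c'): new char, reset run to 1
  Position 5 ('c'): continues run of 'c', length=2
  Position 6 ('c'): continues run of 'c', length=3
  Position 7 ('b'): new char, reset run to 1
Longest run: 'b' with length 3

3


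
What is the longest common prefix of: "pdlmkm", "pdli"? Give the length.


Words: pdlmkm, pdli
  Position 0: all 'p' => match
  Position 1: all 'd' => match
  Position 2: all 'l' => match
  Position 3: ('m', 'i') => mismatch, stop
LCP = "pdl" (length 3)

3


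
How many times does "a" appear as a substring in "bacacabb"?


Searching for "a" in "bacacabb"
Scanning each position:
  Position 0: "b" => no
  Position 1: "a" => MATCH
  Position 2: "c" => no
  Position 3: "a" => MATCH
  Position 4: "c" => no
  Position 5: "a" => MATCH
  Position 6: "b" => no
  Position 7: "b" => no
Total occurrences: 3

3


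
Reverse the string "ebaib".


Input: ebaib
Reading characters right to left:
  Position 4: 'b'
  Position 3: 'i'
  Position 2: 'a'
  Position 1: 'b'
  Position 0: 'e'
Reversed: biabe

biabe


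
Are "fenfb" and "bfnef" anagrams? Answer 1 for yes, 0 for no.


Strings: "fenfb", "bfnef"
Sorted first:  beffn
Sorted second: beffn
Sorted forms match => anagrams

1


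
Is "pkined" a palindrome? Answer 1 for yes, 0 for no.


Input: pkined
Reversed: denikp
  Compare pos 0 ('p') with pos 5 ('d'): MISMATCH
  Compare pos 1 ('k') with pos 4 ('e'): MISMATCH
  Compare pos 2 ('i') with pos 3 ('n'): MISMATCH
Result: not a palindrome

0


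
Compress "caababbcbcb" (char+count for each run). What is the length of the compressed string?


Input: caababbcbcb
Runs:
  'c' x 1 => "c1"
  'a' x 2 => "a2"
  'b' x 1 => "b1"
  'a' x 1 => "a1"
  'b' x 2 => "b2"
  'c' x 1 => "c1"
  'b' x 1 => "b1"
  'c' x 1 => "c1"
  'b' x 1 => "b1"
Compressed: "c1a2b1a1b2c1b1c1b1"
Compressed length: 18

18


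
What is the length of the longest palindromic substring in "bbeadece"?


Input: "bbeadece"
Checking substrings for palindromes:
  [5:8] "ece" (len 3) => palindrome
  [0:2] "bb" (len 2) => palindrome
Longest palindromic substring: "ece" with length 3

3


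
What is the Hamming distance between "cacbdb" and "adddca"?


Comparing "cacbdb" and "adddca" position by position:
  Position 0: 'c' vs 'a' => differ
  Position 1: 'a' vs 'd' => differ
  Position 2: 'c' vs 'd' => differ
  Position 3: 'b' vs 'd' => differ
  Position 4: 'd' vs 'c' => differ
  Position 5: 'b' vs 'a' => differ
Total differences (Hamming distance): 6

6


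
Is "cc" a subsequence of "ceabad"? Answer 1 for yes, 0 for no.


Check if "cc" is a subsequence of "ceabad"
Greedy scan:
  Position 0 ('c'): matches sub[0] = 'c'
  Position 1 ('e'): no match needed
  Position 2 ('a'): no match needed
  Position 3 ('b'): no match needed
  Position 4 ('a'): no match needed
  Position 5 ('d'): no match needed
Only matched 1/2 characters => not a subsequence

0


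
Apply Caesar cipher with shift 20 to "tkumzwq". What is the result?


Caesar cipher: shift "tkumzwq" by 20
  't' (pos 19) + 20 = pos 13 = 'n'
  'k' (pos 10) + 20 = pos 4 = 'e'
  'u' (pos 20) + 20 = pos 14 = 'o'
  'm' (pos 12) + 20 = pos 6 = 'g'
  'z' (pos 25) + 20 = pos 19 = 't'
  'w' (pos 22) + 20 = pos 16 = 'q'
  'q' (pos 16) + 20 = pos 10 = 'k'
Result: neogtqk

neogtqk


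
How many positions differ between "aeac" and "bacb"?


Comparing "aeac" and "bacb" position by position:
  Position 0: 'a' vs 'b' => DIFFER
  Position 1: 'e' vs 'a' => DIFFER
  Position 2: 'a' vs 'c' => DIFFER
  Position 3: 'c' vs 'b' => DIFFER
Positions that differ: 4

4


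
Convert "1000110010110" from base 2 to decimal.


Input: "1000110010110" in base 2
Positional expansion:
  Digit '1' (value 1) x 2^12 = 4096
  Digit '0' (value 0) x 2^11 = 0
  Digit '0' (value 0) x 2^10 = 0
  Digit '0' (value 0) x 2^9 = 0
  Digit '1' (value 1) x 2^8 = 256
  Digit '1' (value 1) x 2^7 = 128
  Digit '0' (value 0) x 2^6 = 0
  Digit '0' (value 0) x 2^5 = 0
  Digit '1' (value 1) x 2^4 = 16
  Digit '0' (value 0) x 2^3 = 0
  Digit '1' (value 1) x 2^2 = 4
  Digit '1' (value 1) x 2^1 = 2
  Digit '0' (value 0) x 2^0 = 0
Sum = 4502

4502


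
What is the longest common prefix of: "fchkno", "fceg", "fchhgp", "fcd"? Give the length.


Words: fchkno, fceg, fchhgp, fcd
  Position 0: all 'f' => match
  Position 1: all 'c' => match
  Position 2: ('h', 'e', 'h', 'd') => mismatch, stop
LCP = "fc" (length 2)

2


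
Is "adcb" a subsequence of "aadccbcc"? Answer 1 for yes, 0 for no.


Check if "adcb" is a subsequence of "aadccbcc"
Greedy scan:
  Position 0 ('a'): matches sub[0] = 'a'
  Position 1 ('a'): no match needed
  Position 2 ('d'): matches sub[1] = 'd'
  Position 3 ('c'): matches sub[2] = 'c'
  Position 4 ('c'): no match needed
  Position 5 ('b'): matches sub[3] = 'b'
  Position 6 ('c'): no match needed
  Position 7 ('c'): no match needed
All 4 characters matched => is a subsequence

1


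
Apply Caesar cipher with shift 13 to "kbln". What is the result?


Caesar cipher: shift "kbln" by 13
  'k' (pos 10) + 13 = pos 23 = 'x'
  'b' (pos 1) + 13 = pos 14 = 'o'
  'l' (pos 11) + 13 = pos 24 = 'y'
  'n' (pos 13) + 13 = pos 0 = 'a'
Result: xoya

xoya


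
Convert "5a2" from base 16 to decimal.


Input: "5a2" in base 16
Positional expansion:
  Digit '5' (value 5) x 16^2 = 1280
  Digit 'a' (value 10) x 16^1 = 160
  Digit '2' (value 2) x 16^0 = 2
Sum = 1442

1442


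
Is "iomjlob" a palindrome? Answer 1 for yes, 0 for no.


Input: iomjlob
Reversed: boljmoi
  Compare pos 0 ('i') with pos 6 ('b'): MISMATCH
  Compare pos 1 ('o') with pos 5 ('o'): match
  Compare pos 2 ('m') with pos 4 ('l'): MISMATCH
Result: not a palindrome

0


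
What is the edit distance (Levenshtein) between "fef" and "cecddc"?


Computing edit distance: "fef" -> "cecddc"
DP table:
           c    e    c    d    d    c
      0    1    2    3    4    5    6
  f   1    1    2    3    4    5    6
  e   2    2    1    2    3    4    5
  f   3    3    2    2    3    4    5
Edit distance = dp[3][6] = 5

5
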